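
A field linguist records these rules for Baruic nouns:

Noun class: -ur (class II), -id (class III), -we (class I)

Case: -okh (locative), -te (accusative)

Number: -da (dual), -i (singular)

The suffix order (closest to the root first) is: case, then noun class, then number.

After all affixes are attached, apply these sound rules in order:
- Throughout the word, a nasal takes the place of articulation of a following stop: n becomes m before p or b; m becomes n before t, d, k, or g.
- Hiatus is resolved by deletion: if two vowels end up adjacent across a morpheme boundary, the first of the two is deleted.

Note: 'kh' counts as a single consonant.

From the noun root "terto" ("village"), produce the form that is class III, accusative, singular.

Attach case accusative -te → tertote.
Attach noun class class III -id → tertoteid.
Attach number singular -i → tertoteidi.
Nasal assimilation: no change.
Apply vowel deletion: tertoteidi → tertotidi.

tertotidi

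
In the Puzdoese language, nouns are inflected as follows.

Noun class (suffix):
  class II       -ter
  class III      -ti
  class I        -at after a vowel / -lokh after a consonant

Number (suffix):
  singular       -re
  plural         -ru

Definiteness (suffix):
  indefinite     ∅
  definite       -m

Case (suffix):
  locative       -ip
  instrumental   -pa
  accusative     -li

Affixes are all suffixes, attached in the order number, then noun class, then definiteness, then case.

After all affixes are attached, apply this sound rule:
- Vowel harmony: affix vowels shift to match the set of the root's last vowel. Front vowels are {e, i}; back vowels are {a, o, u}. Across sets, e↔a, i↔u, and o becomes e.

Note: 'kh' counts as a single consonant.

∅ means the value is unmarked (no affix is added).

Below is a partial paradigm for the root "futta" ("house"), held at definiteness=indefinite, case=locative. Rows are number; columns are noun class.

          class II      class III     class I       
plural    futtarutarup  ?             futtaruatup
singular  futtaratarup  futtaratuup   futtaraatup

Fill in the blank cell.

Attach number plural -ru → futtaru.
Attach noun class class III -ti → futtaruti.
definiteness = indefinite: zero marking, form stays futtaruti.
Attach case locative -ip → futtarutiip.
Apply vowel harmony: futtarutiip → futtarutuup.

futtarutuup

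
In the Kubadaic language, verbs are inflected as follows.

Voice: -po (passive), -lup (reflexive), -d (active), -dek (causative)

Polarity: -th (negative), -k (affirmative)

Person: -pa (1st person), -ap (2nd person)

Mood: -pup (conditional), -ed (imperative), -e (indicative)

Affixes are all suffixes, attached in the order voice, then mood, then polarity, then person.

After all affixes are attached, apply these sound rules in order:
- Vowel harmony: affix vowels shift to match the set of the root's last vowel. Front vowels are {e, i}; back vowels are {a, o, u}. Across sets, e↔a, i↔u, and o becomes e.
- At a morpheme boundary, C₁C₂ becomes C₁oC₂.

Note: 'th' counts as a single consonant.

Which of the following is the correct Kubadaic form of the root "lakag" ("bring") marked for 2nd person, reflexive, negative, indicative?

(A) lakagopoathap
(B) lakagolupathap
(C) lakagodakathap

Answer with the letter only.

Attach voice reflexive -lup → lakaglup.
Attach mood indicative -e → lakaglupe.
Attach polarity negative -th → lakaglupeth.
Attach person 2nd person -ap → lakaglupethap.
Apply vowel harmony: lakaglupethap → lakaglupathap.
Apply epenthesis: lakaglupathap → lakagolupathap.
So the correct form is lakagolupathap, option (B).
(A) lakagopoathap is wrong: it uses passive instead of reflexive for voice.
(C) lakagodakathap is wrong: it uses causative instead of reflexive for voice.

B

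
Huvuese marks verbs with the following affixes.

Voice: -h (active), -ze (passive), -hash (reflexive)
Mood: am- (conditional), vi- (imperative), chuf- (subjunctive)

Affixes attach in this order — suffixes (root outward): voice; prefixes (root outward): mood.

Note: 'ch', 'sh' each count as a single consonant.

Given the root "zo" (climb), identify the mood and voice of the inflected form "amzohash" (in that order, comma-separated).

Segment: am-zo-hash.
mood: am- → conditional.
voice: -hash → reflexive.

conditional, reflexive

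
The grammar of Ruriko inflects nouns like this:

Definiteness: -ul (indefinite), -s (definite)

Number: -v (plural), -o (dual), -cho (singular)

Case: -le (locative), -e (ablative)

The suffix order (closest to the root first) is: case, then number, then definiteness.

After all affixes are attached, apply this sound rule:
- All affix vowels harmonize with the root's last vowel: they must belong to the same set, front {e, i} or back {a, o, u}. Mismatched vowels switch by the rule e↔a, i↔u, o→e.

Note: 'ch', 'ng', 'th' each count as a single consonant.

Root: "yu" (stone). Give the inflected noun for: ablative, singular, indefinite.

Attach case ablative -e → yue.
Attach number singular -cho → yuecho.
Attach definiteness indefinite -ul → yuechoul.
Apply vowel harmony: yuechoul → yuachoul.

yuachoul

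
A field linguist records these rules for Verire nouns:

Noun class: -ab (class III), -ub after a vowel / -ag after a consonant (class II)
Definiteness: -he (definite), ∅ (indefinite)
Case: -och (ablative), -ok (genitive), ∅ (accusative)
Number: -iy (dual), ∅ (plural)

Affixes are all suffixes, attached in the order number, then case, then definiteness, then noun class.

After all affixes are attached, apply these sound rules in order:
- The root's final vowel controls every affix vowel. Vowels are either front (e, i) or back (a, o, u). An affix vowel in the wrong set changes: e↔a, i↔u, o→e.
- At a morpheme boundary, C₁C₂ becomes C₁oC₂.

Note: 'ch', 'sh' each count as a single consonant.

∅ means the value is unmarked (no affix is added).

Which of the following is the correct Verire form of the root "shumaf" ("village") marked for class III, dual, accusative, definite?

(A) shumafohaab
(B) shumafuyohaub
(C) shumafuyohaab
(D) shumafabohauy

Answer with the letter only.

C

Attach number dual -iy → shumafiy.
case = accusative: zero marking, form stays shumafiy.
Attach definiteness definite -he → shumafiyhe.
Attach noun class class III -ab → shumafiyheab.
Apply vowel harmony: shumafiyheab → shumafuyhaab.
Apply epenthesis: shumafuyhaab → shumafuyohaab.
So the correct form is shumafuyohaab, option (C).
(A) shumafohaab is wrong: it uses plural instead of dual for number.
(D) shumafabohauy is wrong: it has the affixes in the wrong order.
(B) shumafuyohaub is wrong: it uses class II instead of class III for noun class.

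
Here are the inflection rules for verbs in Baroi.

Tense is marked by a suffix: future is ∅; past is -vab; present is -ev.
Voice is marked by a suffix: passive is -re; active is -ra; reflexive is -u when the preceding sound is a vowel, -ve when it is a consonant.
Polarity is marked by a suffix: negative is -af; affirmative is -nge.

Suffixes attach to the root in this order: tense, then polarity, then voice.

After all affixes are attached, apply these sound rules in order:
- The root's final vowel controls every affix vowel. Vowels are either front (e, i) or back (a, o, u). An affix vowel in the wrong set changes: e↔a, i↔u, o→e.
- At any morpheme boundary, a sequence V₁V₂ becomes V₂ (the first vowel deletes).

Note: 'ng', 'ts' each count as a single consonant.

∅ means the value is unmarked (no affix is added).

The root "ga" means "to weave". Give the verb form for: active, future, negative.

gafra

tense = future: zero marking, form stays ga.
Attach polarity negative -af → gaaf.
Attach voice active -ra → gaafra.
Vowel harmony: no change.
Apply vowel deletion: gaafra → gafra.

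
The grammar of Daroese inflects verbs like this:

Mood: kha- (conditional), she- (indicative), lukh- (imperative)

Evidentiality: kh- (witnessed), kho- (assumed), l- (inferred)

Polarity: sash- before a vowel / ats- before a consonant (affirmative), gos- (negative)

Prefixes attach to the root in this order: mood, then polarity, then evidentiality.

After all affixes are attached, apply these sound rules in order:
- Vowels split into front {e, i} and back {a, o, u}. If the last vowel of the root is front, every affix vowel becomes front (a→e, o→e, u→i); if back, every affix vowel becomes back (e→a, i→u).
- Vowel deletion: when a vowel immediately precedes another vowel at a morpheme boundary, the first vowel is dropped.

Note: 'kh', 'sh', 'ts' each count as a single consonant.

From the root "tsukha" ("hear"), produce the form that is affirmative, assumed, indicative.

Attach mood indicative she- → shetsukha.
Attach polarity affirmative ats- (before consonant 'sh') → atsshetsukha.
Attach evidentiality assumed kho- → khoatsshetsukha.
Apply vowel harmony: khoatsshetsukha → khoatsshatsukha.
Apply vowel deletion: khoatsshatsukha → khatsshatsukha.

khatsshatsukha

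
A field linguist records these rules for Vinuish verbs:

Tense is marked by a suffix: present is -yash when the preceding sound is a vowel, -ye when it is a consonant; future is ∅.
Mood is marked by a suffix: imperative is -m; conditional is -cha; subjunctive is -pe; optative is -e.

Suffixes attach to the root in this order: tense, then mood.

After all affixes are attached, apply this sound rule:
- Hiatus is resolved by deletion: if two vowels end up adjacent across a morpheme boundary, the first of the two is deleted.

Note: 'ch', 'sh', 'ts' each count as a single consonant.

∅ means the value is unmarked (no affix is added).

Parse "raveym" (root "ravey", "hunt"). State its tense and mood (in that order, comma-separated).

Segment: ravey-m.
tense: ∅ → future.
mood: -m → imperative.

future, imperative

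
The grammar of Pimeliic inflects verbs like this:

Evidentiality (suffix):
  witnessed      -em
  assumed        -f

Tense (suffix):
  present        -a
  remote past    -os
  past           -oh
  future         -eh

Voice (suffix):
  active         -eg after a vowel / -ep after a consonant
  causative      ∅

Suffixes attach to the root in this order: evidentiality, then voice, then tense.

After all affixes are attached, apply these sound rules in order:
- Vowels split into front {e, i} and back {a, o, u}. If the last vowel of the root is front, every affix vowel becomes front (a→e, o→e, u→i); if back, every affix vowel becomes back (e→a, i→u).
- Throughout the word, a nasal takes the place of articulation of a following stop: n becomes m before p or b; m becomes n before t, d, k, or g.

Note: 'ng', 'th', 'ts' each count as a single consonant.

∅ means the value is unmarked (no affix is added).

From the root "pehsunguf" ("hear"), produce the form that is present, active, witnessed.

Attach evidentiality witnessed -em → pehsungufem.
Attach voice active -ep (after consonant 'm') → pehsungufemep.
Attach tense present -a → pehsungufemepa.
Apply vowel harmony: pehsungufemepa → pehsungufamapa.
Nasal assimilation: no change.

pehsungufamapa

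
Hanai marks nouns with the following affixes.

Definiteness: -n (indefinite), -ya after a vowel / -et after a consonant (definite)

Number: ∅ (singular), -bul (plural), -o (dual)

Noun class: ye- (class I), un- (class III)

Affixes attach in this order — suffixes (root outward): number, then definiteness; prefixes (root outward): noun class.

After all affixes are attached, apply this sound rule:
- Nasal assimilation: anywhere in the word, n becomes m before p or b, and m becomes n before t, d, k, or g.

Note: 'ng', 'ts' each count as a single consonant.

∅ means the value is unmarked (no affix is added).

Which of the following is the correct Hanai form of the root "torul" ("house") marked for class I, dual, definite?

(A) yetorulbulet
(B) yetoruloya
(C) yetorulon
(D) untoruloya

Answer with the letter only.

Attach noun class class I ye- → yetorul.
Attach number dual -o → yetorulo.
Attach definiteness definite -ya (after vowel 'o') → yetoruloya.
Nasal assimilation: no change.
So the correct form is yetoruloya, option (B).
(C) yetorulon is wrong: it uses indefinite instead of definite for definiteness.
(D) untoruloya is wrong: it uses class III instead of class I for noun class.
(A) yetorulbulet is wrong: it uses plural instead of dual for number.

B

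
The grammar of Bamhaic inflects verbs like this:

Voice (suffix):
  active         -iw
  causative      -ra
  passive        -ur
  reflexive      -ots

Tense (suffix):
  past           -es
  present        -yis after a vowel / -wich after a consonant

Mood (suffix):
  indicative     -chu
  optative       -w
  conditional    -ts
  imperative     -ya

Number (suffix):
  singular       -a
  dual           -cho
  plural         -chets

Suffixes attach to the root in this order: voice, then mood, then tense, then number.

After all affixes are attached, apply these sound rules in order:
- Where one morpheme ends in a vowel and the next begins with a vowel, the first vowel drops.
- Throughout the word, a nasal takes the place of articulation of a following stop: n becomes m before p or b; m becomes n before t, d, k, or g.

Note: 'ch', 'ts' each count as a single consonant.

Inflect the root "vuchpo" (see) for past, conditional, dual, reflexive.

vuchpotstsescho

Attach voice reflexive -ots → vuchpoots.
Attach mood conditional -ts → vuchpootsts.
Attach tense past -es → vuchpootstses.
Attach number dual -cho → vuchpootstsescho.
Apply vowel deletion: vuchpootstsescho → vuchpotstsescho.
Nasal assimilation: no change.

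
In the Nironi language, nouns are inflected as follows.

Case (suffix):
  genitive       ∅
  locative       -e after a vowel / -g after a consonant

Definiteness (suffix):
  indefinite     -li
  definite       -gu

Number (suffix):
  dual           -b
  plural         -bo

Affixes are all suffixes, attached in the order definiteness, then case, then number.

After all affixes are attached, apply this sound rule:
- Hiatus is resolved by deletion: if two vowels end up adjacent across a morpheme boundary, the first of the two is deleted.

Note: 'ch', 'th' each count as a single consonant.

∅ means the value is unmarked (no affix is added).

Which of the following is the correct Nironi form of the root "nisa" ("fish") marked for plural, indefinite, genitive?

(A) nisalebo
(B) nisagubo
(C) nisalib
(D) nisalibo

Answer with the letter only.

Attach definiteness indefinite -li → nisali.
case = genitive: zero marking, form stays nisali.
Attach number plural -bo → nisalibo.
Vowel deletion: no change.
So the correct form is nisalibo, option (D).
(A) nisalebo is wrong: it uses locative instead of genitive for case.
(B) nisagubo is wrong: it uses definite instead of indefinite for definiteness.
(C) nisalib is wrong: it uses dual instead of plural for number.

D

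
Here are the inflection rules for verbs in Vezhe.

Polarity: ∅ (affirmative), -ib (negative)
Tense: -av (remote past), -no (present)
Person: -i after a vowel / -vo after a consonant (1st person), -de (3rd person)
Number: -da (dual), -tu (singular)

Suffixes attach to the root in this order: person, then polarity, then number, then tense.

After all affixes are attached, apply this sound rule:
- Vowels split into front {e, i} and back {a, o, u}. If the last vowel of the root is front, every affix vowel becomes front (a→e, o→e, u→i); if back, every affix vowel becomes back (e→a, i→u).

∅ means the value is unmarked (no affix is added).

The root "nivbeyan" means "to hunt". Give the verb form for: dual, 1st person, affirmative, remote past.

nivbeyanvodaav

Attach person 1st person -vo (after consonant 'n') → nivbeyanvo.
polarity = affirmative: zero marking, form stays nivbeyanvo.
Attach number dual -da → nivbeyanvoda.
Attach tense remote past -av → nivbeyanvodaav.
Vowel harmony: no change.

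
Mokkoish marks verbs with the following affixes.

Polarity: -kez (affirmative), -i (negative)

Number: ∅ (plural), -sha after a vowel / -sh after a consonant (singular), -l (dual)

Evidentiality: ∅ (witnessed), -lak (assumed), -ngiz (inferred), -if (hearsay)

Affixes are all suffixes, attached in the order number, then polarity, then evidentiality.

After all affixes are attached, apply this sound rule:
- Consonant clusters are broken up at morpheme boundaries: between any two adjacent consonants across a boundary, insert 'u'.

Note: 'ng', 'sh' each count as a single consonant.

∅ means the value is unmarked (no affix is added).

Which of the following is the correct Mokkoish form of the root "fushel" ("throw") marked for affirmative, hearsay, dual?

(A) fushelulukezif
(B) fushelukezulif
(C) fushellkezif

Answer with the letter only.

A

Attach number dual -l → fushell.
Attach polarity affirmative -kez → fushellkez.
Attach evidentiality hearsay -if → fushellkezif.
Apply epenthesis: fushellkezif → fushelulukezif.
So the correct form is fushelulukezif, option (A).
(B) fushelukezulif is wrong: it has the affixes in the wrong order.
(C) fushellkezif is wrong: it fails to apply the sound rule(s).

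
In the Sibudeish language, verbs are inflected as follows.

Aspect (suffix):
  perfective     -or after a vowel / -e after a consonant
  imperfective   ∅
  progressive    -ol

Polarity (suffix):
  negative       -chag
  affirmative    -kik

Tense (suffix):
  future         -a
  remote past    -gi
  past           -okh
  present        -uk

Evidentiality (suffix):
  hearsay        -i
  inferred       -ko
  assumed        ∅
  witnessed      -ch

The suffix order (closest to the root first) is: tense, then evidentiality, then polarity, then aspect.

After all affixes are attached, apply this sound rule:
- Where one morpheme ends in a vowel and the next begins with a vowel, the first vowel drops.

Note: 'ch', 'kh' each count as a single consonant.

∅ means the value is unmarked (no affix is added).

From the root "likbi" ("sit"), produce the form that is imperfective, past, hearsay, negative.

Attach tense past -okh → likbiokh.
Attach evidentiality hearsay -i → likbiokhi.
Attach polarity negative -chag → likbiokhichag.
aspect = imperfective: zero marking, form stays likbiokhichag.
Apply vowel deletion: likbiokhichag → likbokhichag.

likbokhichag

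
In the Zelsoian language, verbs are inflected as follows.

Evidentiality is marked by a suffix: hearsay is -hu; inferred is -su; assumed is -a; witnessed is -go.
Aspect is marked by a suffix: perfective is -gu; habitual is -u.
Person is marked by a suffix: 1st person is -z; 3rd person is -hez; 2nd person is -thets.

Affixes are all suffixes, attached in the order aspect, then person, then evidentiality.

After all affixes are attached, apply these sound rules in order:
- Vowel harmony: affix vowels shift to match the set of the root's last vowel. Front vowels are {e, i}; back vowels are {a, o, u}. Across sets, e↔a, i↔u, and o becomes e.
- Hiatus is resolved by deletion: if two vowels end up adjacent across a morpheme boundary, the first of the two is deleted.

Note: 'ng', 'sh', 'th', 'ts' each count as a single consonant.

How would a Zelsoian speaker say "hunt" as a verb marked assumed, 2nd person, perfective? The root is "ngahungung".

Attach aspect perfective -gu → ngahungunggu.
Attach person 2nd person -thets → ngahungungguthets.
Attach evidentiality assumed -a → ngahungungguthetsa.
Apply vowel harmony: ngahungungguthetsa → ngahungungguthatsa.
Vowel deletion: no change.

ngahungungguthatsa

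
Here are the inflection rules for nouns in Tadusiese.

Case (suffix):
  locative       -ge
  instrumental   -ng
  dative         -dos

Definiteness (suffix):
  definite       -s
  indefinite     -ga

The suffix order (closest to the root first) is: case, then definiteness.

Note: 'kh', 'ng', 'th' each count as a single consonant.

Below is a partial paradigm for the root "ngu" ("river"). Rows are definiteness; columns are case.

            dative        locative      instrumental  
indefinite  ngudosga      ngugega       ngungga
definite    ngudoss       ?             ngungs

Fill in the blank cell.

nguges

Attach case locative -ge → nguge.
Attach definiteness definite -s → nguges.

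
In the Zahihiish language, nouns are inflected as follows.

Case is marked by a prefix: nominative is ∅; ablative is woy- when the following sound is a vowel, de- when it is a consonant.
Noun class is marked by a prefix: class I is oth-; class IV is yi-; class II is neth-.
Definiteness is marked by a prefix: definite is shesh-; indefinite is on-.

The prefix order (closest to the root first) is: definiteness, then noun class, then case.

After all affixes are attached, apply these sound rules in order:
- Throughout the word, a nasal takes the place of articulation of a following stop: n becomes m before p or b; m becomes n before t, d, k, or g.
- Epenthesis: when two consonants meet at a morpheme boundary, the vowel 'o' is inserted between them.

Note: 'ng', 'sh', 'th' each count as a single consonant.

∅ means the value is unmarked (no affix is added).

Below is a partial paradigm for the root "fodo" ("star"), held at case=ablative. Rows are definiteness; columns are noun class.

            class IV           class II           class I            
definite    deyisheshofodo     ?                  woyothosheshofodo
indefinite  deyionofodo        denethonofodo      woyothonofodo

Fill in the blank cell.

denethosheshofodo

Attach definiteness definite shesh- → sheshfodo.
Attach noun class class II neth- → nethsheshfodo.
Attach case ablative de- (before consonant 'n') → denethsheshfodo.
Nasal assimilation: no change.
Apply epenthesis: denethsheshfodo → denethosheshofodo.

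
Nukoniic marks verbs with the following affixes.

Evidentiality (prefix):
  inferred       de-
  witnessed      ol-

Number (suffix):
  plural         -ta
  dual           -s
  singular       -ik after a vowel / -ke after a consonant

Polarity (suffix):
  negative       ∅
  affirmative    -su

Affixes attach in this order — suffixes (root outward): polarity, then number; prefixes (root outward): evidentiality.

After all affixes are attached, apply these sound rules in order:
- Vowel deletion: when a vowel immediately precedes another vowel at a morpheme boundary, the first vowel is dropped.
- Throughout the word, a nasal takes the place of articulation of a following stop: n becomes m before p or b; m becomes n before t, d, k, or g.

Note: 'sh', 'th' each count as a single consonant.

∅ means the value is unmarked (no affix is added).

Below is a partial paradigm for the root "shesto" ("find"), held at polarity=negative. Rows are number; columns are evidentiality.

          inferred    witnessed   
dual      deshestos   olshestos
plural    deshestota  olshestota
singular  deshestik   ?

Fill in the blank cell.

olshestik

polarity = negative: zero marking, form stays shesto.
Attach number singular -ik (after vowel 'o') → shestoik.
Attach evidentiality witnessed ol- → olshestoik.
Apply vowel deletion: olshestoik → olshestik.
Nasal assimilation: no change.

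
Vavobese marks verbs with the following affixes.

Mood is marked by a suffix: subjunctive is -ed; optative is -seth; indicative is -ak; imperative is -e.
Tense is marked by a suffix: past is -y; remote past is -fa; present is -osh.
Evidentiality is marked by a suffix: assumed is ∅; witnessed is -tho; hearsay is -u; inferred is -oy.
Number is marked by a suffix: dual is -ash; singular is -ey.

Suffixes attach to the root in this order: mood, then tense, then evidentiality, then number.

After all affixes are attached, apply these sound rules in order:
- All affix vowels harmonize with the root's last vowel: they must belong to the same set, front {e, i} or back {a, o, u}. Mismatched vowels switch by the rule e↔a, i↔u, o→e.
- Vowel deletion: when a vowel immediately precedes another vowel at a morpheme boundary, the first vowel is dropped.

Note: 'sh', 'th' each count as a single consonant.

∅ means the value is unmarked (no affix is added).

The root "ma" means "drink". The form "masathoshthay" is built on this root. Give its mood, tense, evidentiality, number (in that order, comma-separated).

optative, present, witnessed, singular

Segment: ma-seth-osh-tho-ey.
mood: -seth → optative.
tense: -osh → present.
evidentiality: -tho → witnessed.
number: -ey → singular.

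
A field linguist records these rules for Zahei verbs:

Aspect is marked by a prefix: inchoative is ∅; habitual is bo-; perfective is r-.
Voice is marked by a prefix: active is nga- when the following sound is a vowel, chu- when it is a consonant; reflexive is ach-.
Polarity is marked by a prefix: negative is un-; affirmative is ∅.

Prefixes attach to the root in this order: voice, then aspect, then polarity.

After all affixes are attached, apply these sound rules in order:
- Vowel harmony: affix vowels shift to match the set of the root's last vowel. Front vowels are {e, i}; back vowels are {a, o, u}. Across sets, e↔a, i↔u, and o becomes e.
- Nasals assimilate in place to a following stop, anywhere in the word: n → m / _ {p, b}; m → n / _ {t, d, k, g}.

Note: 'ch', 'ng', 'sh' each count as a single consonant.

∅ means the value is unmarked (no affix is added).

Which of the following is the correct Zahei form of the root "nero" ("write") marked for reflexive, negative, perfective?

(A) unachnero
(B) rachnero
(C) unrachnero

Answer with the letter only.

Attach voice reflexive ach- → achnero.
Attach aspect perfective r- → rachnero.
Attach polarity negative un- → unrachnero.
Vowel harmony: no change.
Nasal assimilation: no change.
So the correct form is unrachnero, option (C).
(B) rachnero is wrong: it uses affirmative instead of negative for polarity.
(A) unachnero is wrong: it uses inchoative instead of perfective for aspect.

C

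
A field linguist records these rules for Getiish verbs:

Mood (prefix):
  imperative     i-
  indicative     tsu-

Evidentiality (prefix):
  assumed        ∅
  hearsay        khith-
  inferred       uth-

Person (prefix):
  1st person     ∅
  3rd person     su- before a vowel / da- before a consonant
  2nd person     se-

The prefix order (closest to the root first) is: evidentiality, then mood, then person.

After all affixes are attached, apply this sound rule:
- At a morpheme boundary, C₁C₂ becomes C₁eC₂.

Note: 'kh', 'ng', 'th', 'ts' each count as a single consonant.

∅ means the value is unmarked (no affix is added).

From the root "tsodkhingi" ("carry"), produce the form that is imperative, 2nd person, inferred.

Attach evidentiality inferred uth- → uthtsodkhingi.
Attach mood imperative i- → iuthtsodkhingi.
Attach person 2nd person se- → seiuthtsodkhingi.
Apply epenthesis: seiuthtsodkhingi → seiuthetsodkhingi.

seiuthetsodkhingi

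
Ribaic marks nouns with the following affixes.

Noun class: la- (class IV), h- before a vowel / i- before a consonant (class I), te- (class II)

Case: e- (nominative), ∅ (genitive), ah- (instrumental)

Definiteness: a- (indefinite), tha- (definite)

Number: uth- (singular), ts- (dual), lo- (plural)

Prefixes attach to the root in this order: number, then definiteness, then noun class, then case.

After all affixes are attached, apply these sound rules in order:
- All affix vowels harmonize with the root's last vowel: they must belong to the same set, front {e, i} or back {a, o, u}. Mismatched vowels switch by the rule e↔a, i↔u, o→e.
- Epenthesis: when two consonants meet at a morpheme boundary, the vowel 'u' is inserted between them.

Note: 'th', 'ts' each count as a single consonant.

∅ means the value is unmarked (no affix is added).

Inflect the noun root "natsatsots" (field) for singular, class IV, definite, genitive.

lathauthunatsatsots

Attach number singular uth- → uthnatsatsots.
Attach definiteness definite tha- → thauthnatsatsots.
Attach noun class class IV la- → lathauthnatsatsots.
case = genitive: zero marking, form stays lathauthnatsatsots.
Vowel harmony: no change.
Apply epenthesis: lathauthnatsatsots → lathauthunatsatsots.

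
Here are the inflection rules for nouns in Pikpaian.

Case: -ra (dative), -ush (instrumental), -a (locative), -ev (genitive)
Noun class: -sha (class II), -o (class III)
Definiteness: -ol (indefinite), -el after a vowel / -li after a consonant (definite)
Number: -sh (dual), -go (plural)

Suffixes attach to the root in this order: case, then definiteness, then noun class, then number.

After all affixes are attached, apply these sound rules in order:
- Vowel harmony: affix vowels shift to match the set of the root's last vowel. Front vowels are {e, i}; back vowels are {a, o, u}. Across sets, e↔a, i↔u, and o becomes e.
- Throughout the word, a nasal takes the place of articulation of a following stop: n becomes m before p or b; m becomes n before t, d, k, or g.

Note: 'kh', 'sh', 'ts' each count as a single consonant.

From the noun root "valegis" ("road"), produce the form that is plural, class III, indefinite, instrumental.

valegisishelege

Attach case instrumental -ush → valegisush.
Attach definiteness indefinite -ol → valegisushol.
Attach noun class class III -o → valegisusholo.
Attach number plural -go → valegisushologo.
Apply vowel harmony: valegisushologo → valegisishelege.
Nasal assimilation: no change.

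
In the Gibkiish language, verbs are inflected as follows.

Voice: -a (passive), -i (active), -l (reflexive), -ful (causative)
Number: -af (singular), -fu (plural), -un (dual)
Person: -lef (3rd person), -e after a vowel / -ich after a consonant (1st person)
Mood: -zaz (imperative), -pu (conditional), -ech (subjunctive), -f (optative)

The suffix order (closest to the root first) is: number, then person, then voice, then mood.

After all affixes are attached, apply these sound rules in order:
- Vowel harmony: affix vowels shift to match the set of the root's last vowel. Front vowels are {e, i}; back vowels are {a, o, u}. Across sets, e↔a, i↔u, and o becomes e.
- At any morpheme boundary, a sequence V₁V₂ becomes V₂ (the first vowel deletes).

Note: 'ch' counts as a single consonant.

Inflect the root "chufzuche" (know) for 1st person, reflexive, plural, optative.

Attach number plural -fu → chufzuchefu.
Attach person 1st person -e (after vowel 'u') → chufzuchefue.
Attach voice reflexive -l → chufzuchefuel.
Attach mood optative -f → chufzuchefuelf.
Apply vowel harmony: chufzuchefuelf → chufzuchefielf.
Apply vowel deletion: chufzuchefielf → chufzuchefelf.

chufzuchefelf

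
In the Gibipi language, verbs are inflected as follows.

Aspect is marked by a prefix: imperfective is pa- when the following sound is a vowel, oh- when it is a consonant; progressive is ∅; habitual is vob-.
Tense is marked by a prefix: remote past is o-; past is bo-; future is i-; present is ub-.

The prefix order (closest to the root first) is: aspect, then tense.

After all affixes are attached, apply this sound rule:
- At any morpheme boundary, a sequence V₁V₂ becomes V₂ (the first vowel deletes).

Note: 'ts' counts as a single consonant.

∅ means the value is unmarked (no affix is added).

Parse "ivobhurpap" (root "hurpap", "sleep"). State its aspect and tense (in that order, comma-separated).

Segment: i-vob-hurpap.
aspect: vob- → habitual.
tense: i- → future.

habitual, future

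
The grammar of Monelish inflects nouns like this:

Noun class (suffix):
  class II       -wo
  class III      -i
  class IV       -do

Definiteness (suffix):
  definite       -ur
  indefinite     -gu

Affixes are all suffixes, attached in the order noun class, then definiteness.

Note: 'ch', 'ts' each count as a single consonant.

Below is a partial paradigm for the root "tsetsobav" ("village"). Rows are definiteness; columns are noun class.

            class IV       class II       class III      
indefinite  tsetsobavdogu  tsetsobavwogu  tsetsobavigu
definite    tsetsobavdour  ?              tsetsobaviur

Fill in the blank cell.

tsetsobavwour

Attach noun class class II -wo → tsetsobavwo.
Attach definiteness definite -ur → tsetsobavwour.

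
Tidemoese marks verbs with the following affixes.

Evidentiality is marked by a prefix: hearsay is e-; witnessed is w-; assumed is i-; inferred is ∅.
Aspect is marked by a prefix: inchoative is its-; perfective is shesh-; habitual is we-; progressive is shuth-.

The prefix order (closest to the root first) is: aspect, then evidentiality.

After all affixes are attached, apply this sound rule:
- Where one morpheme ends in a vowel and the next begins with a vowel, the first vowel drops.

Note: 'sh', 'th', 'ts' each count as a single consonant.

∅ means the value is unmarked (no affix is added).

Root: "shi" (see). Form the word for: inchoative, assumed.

itsshi

Attach aspect inchoative its- → itsshi.
Attach evidentiality assumed i- → iitsshi.
Apply vowel deletion: iitsshi → itsshi.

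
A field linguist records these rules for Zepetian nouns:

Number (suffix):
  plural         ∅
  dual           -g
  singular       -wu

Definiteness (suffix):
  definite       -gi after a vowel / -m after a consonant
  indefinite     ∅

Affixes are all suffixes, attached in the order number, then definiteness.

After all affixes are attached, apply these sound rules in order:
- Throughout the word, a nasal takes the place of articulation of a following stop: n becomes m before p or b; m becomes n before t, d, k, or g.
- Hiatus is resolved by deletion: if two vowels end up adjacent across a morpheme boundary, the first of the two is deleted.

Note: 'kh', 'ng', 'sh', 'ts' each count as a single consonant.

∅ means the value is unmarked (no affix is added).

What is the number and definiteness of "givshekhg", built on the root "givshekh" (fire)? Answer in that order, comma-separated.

Segment: givshekh-g.
number: -g → dual.
definiteness: ∅ → indefinite.

dual, indefinite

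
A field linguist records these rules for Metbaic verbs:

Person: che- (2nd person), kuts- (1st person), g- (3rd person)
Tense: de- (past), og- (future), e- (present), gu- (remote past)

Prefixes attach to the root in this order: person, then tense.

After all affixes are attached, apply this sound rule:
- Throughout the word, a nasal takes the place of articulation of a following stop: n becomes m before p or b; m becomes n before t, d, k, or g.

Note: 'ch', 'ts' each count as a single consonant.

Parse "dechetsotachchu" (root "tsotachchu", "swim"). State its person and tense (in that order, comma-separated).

2nd person, past

Segment: de-che-tsotachchu.
person: che- → 2nd person.
tense: de- → past.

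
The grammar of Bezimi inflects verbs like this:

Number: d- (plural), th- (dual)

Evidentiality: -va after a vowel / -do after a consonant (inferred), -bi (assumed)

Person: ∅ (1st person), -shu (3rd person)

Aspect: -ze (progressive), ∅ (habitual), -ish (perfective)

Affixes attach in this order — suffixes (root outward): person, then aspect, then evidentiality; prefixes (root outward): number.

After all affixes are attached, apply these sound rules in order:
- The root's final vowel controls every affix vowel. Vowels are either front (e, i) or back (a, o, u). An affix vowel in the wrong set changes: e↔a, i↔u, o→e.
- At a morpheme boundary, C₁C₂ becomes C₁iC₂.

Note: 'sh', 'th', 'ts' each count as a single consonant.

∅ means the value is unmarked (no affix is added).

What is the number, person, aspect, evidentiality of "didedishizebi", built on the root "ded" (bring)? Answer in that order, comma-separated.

Segment: d-ded-shu-ze-bi.
number: d- → plural.
person: -shu → 3rd person.
aspect: -ze → progressive.
evidentiality: -bi → assumed.

plural, 3rd person, progressive, assumed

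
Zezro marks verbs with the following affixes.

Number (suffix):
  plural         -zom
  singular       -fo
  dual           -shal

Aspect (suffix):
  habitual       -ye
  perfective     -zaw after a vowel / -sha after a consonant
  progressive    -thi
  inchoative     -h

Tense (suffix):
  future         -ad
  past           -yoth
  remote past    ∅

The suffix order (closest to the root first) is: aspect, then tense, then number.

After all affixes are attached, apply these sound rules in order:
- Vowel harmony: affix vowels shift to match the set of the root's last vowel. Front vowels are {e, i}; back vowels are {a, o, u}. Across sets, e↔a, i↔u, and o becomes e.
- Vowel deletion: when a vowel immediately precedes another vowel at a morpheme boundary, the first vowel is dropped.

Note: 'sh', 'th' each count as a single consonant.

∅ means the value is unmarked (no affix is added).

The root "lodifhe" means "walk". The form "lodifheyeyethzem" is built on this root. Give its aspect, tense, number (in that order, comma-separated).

Segment: lodifhe-ye-yoth-zom.
aspect: -ye → habitual.
tense: -yoth → past.
number: -zom → plural.

habitual, past, plural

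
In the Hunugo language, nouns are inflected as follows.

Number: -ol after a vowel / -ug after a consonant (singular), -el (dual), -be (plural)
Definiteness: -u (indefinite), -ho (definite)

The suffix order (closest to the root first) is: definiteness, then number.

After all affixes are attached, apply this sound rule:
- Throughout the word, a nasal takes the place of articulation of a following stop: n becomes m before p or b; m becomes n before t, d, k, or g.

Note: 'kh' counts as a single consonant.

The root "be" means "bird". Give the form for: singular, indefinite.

Attach definiteness indefinite -u → beu.
Attach number singular -ol (after vowel 'u') → beuol.
Nasal assimilation: no change.

beuol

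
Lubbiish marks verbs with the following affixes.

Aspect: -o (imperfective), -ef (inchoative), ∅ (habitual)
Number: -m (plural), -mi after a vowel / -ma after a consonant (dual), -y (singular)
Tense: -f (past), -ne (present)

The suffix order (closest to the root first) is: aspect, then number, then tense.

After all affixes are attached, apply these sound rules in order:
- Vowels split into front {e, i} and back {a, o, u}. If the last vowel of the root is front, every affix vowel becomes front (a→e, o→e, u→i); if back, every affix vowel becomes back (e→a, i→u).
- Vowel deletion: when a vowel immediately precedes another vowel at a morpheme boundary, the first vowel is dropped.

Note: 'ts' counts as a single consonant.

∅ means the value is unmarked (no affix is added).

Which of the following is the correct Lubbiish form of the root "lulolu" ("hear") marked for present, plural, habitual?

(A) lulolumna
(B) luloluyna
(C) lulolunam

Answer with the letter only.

aspect = habitual: zero marking, form stays lulolu.
Attach number plural -m → lulolum.
Attach tense present -ne → lulolumne.
Apply vowel harmony: lulolumne → lulolumna.
Vowel deletion: no change.
So the correct form is lulolumna, option (A).
(B) luloluyna is wrong: it uses singular instead of plural for number.
(C) lulolunam is wrong: it has the affixes in the wrong order.

A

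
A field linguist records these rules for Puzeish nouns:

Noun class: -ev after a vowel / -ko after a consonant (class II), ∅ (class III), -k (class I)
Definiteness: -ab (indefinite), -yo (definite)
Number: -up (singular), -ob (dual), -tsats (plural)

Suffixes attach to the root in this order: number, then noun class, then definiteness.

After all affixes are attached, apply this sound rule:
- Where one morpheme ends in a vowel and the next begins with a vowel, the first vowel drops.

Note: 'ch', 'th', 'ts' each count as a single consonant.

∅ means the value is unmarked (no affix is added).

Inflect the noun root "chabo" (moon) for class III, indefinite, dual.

Attach number dual -ob → chaboob.
noun class = class III: zero marking, form stays chaboob.
Attach definiteness indefinite -ab → chaboobab.
Apply vowel deletion: chaboobab → chabobab.

chabobab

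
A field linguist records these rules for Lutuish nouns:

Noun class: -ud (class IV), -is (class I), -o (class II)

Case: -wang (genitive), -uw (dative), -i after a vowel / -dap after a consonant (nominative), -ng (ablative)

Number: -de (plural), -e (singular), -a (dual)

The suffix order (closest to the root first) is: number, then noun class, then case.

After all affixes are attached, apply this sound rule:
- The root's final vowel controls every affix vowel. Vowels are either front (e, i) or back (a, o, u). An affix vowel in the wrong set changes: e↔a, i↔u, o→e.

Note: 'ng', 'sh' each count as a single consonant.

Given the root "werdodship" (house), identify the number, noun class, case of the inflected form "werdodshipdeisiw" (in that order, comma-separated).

plural, class I, dative

Segment: werdodship-de-is-uw.
number: -de → plural.
noun class: -is → class I.
case: -uw → dative.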